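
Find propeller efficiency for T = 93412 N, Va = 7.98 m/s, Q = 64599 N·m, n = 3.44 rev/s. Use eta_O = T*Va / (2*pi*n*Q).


Formula: eta = T * Va / (2 * pi * n * Q)
Step 1 — numerator = T * Va = 93412 * 7.98 = 745427.76
Step 2 — 2 * pi * n = 2 * pi * 3.44 = 21.614157
Step 3 — denominator = 21.614157 * 64599 = 1396252.93
Step 4 — eta = 745427.76 / 1396252.93 ≈ 0.53388 (5 s.f.)

0.53388


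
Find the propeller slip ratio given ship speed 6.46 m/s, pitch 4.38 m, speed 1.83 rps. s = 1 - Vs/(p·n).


Formula: s = 1 - Vs / (p * n)
Step 1 — p * n = 4.38 * 1.83 = 8.0154
Step 2 — Vs / (p*n) = 6.46 / 8.0154 = 0.805949 (6 d.p.)
Step 3 — s = 1 - 0.805949 = 0.194051

0.194051


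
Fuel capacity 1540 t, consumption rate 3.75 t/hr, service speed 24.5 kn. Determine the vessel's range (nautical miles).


Formula: endurance = fuel / rate; range = endurance * speed
Step 1 — endurance = 1540 / 3.75 = 410.6667 hours
Step 2 — range = 410.6667 * 24.5 ≈ 10061 nautical miles (5 s.f.)

10061 NM


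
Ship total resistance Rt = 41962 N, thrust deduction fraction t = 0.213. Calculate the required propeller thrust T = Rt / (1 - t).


Formula: T = Rt / (1 - t)
Step 1 — (1 - t) = 1 - 0.213 = 0.787
Step 2 — T = 41962 / 0.787 ≈ 53319 N (5 s.f.)

53319 N


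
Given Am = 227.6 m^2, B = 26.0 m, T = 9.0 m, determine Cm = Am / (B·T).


Formula: Cm = Am / (B * T)
Step 1 — B * T = 26.0 * 9.0 = 234.0 m^2
Step 2 — Cm = 227.6 / 234.0 ≈ 0.97265 (5 s.f.)

0.97265


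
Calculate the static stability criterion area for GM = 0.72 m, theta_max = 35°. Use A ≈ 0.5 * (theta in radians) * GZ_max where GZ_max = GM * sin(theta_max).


Formula: GZ_max = GM * sin(theta); Area = 0.5 * theta_rad * GZ_max
Step 1 — GZ_max = 0.72 * sin(35°) = 0.72 * 0.573576 = 0.412975 m
Step 2 — theta_rad = 35 * pi/180 = 0.610865 rad
Step 3 — Area = 0.5 * 0.610865 * 0.412975 ≈ 0.12614 m·rad (5 s.f.)

0.12614 m·rad


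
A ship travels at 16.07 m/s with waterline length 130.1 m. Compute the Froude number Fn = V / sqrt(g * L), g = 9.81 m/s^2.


Formula: Fn = V / sqrt(g * L)
Step 1 — g * L = 9.81 * 130.1 = 1276.281
Step 2 — sqrt(g * L) = sqrt(1276.281) = 35.725075
Step 3 — Fn = 16.07 / 35.725075 ≈ 0.44982 (5 s.f.)

0.44982


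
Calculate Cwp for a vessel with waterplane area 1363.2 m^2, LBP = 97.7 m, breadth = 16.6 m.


Formula: Cwp = Aw / (L * B)
Step 1 — L * B = 97.7 * 16.6 = 1621.82 m^2
Step 2 — Cwp = 1363.2 / 1621.82 ≈ 0.84054 (5 s.f.)

0.84054


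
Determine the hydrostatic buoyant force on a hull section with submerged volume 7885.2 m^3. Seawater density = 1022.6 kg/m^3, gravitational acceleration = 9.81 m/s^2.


Formula: Fb = rho * g * V
Substituting: Fb = 1022.6 * 9.81 * 7885.2
Intermediate: 1022.6 * 9.81 = 10031.706
Result: Fb = 10031.706 * 7885.2 ≈ 79102000 N (5 s.f.)

79102000 N


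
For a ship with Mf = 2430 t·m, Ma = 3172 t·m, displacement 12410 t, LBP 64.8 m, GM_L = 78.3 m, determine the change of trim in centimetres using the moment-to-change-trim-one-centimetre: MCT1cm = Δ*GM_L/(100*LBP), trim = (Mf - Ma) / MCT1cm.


Formula: net trimming moment = Mf - Ma; MCT1cm = Δ*GM_L/(100*LBP); trim = net moment / MCT1cm
Step 1 — net trimming moment = 2430 - 3172 = -742 t·m
Step 2 — MCT1cm = 12410 * 78.3 / (100 * 64.8) = 149.9542 t·m/cm
Step 3 — trim = -742 / 149.9542 ≈ -4.9482 cm (5 s.f.)

-4.9482 cm


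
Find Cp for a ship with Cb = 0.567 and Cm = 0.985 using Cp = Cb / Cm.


Formula: Cp = Cb / Cm
Substituting: Cp = 0.567 / 0.985
Result: Cp ≈ 0.57563 (5 s.f.)

0.57563


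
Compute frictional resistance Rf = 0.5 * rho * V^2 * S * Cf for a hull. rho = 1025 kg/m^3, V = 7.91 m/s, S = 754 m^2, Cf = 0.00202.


Formula: Rf = 0.5 * rho * V^2 * S * Cf
Step 1 — V^2 = 7.91^2 = 62.5681
Step 2 — 0.5 * rho * V^2 = 0.5 * 1025 * 62.5681 = 32066.15125
Step 3 — Rf = 32066.15125 * 754 * 0.00202 ≈ 48839 N (5 s.f.)

48839 N


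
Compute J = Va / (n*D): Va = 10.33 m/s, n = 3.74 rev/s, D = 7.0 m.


Formula: J = Va / (n * D)
Step 1 — n * D = 3.74 * 7.0 = 26.18
Step 2 — J = 10.33 / 26.18 ≈ 0.39458 (5 s.f.)

0.39458


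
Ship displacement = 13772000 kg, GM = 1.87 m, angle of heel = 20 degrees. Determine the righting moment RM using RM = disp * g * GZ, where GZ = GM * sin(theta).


Formula: GZ = GM * sin(theta); RM = disp * g * GZ
Step 1 — GZ = 1.87 * sin(20°) = 1.87 * 0.34202 = 0.639577 m
Step 2 — RM = 13772000 * 9.81 * 0.639577 ≈ 86409000 N·m (5 s.f.)

86409000 N·m


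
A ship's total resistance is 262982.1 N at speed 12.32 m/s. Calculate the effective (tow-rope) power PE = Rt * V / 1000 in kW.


Formula: PE = Rt * V / 1000 (kW)
Step 1 — PE (W) = 262982.1 * 12.32 = 3239939.472 W
Step 2 — PE (kW) = 3239939.472 / 1000 ≈ 3239.9 kW (5 s.f.)

3239.9 kW


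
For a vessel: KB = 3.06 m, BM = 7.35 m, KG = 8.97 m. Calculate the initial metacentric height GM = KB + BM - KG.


Formula: GM = KB + BM - KG
Step 1 — KM = KB + BM = 3.06 + 7.35 = 10.41 m
Step 2 — GM = KM - KG = 10.41 - 8.97 = 1.44 m

1.44 m


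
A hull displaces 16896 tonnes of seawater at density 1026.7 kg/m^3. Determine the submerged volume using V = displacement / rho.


Formula: V = mass / rho
Step 1 — convert tonnes to kg: 16896 t * 1000 = 16896000 kg
Step 2 — V = 16896000 / 1026.7 ≈ 16457 m^3 (5 s.f.)

16457 m^3


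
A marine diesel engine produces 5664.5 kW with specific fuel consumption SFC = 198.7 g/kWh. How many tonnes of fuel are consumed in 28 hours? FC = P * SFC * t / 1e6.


Formula: FC (tonnes) = P * SFC * t / 1,000,000
Step 1 — P * SFC * t = 5664.5 * 198.7 * 28 = 31515012.2 g
Step 2 — FC (tonnes) = 31515012.2 / 1,000,000 ≈ 31.515 tonnes (5 s.f.)

31.515 tonnes


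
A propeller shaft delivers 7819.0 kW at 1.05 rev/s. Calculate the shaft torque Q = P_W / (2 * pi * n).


Formula: Q = P_W / (2 * pi * n)
Step 1 — P_W = 7819.0 kW * 1000 = 7819000.0 W
Step 2 — 2 * pi * n = 2 * pi * 1.05 = 6.597345
Step 3 — Q = 7819000.0 / 6.597345 ≈ 1185200 N·m (5 s.f.)

1185200 N·m


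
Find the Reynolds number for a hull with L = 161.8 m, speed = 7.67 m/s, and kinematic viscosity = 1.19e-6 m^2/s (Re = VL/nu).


Formula: Re = V * L / nu
Step 1 — V * L = 7.67 * 161.8 = 1241.006 m^2/s
Step 2 — Re = 1241.006 / 1.19e-6 = 1.04e+09

1.04e+09


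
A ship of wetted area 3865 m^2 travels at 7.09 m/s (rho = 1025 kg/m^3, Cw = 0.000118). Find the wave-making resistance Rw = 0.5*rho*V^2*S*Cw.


Formula: Rw = 0.5 * rho * V^2 * S * Cw
Step 1 — V^2 = 7.09^2 = 50.2681
Step 2 — 0.5 * rho * V^2 = 0.5 * 1025 * 50.2681 = 25762.40125
Step 3 — Rw = 25762.40125 * 3865 * 0.000118 ≈ 11749 N (5 s.f.)

11749 N


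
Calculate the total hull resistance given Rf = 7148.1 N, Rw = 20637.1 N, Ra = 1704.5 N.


Formula: Rt = Rf + Rw + Ra
Substituting: Rt = 7148.1 + 20637.1 + 1704.5
Result: Rt = 29489.7 N

29489.7 N


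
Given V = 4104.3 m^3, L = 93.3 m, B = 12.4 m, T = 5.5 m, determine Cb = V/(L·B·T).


Formula: Cb = V / (L * B * T)
Step 1 — L * B * T = 93.3 * 12.4 * 5.5 = 6363.06 m^3
Step 2 — Cb = 4104.3 / 6363.06 ≈ 0.64502 (5 s.f.)

0.64502


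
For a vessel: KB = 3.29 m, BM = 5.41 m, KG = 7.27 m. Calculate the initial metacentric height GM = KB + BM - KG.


Formula: GM = KB + BM - KG
Step 1 — KM = KB + BM = 3.29 + 5.41 = 8.7 m
Step 2 — GM = KM - KG = 8.7 - 7.27 = 1.43 m

1.43 m


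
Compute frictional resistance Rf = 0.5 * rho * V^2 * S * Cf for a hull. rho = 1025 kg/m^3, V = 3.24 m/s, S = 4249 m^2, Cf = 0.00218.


Formula: Rf = 0.5 * rho * V^2 * S * Cf
Step 1 — V^2 = 3.24^2 = 10.4976
Step 2 — 0.5 * rho * V^2 = 0.5 * 1025 * 10.4976 = 5380.02
Step 3 — Rf = 5380.02 * 4249 * 0.00218 ≈ 49834 N (5 s.f.)

49834 N


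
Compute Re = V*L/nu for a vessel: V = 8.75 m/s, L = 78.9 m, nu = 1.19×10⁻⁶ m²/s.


Formula: Re = V * L / nu
Step 1 — V * L = 8.75 * 78.9 = 690.375 m^2/s
Step 2 — Re = 690.375 / 1.19e-6 = 5.80e+08

5.80e+08


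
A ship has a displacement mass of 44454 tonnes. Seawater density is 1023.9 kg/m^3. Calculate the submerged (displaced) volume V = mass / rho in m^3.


Formula: V = mass / rho
Step 1 — convert tonnes to kg: 44454 t * 1000 = 44454000 kg
Step 2 — V = 44454000 / 1023.9 ≈ 43416 m^3 (5 s.f.)

43416 m^3


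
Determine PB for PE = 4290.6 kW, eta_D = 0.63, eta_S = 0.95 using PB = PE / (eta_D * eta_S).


Formula: PB = PE / (eta_D * eta_S)
Step 1 — combined efficiency = eta_D * eta_S = 0.63 * 0.95 = 0.5985
Step 2 — PB = 4290.6 / 0.5985 ≈ 7168.9 kW (5 s.f.)

7168.9 kW


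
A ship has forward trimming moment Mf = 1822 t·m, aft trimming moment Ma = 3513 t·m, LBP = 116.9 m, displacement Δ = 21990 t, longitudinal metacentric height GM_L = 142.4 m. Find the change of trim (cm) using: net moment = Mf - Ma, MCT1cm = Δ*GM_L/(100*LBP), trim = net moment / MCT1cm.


Formula: net trimming moment = Mf - Ma; MCT1cm = Δ*GM_L/(100*LBP); trim = net moment / MCT1cm
Step 1 — net trimming moment = 1822 - 3513 = -1691 t·m
Step 2 — MCT1cm = 21990 * 142.4 / (100 * 116.9) = 267.8679 t·m/cm
Step 3 — trim = -1691 / 267.8679 ≈ -6.3128 cm (5 s.f.)

-6.3128 cm


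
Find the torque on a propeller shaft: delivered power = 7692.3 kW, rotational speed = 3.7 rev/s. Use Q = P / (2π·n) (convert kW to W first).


Formula: Q = P_W / (2 * pi * n)
Step 1 — P_W = 7692.3 kW * 1000 = 7692300.0 W
Step 2 — 2 * pi * n = 2 * pi * 3.7 = 23.247786
Step 3 — Q = 7692300.0 / 23.247786 ≈ 330880 N·m (5 s.f.)

330880 N·m


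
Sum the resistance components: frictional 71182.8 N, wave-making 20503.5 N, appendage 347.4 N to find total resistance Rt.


Formula: Rt = Rf + Rw + Ra
Substituting: Rt = 71182.8 + 20503.5 + 347.4
Result: Rt = 92033.7 N

92033.7 N


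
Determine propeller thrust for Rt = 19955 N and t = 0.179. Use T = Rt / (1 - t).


Formula: T = Rt / (1 - t)
Step 1 — (1 - t) = 1 - 0.179 = 0.821
Step 2 — T = 19955 / 0.821 ≈ 24306 N (5 s.f.)

24306 N


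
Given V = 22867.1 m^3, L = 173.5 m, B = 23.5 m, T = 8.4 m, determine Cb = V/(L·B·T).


Formula: Cb = V / (L * B * T)
Step 1 — L * B * T = 173.5 * 23.5 * 8.4 = 34248.9 m^3
Step 2 — Cb = 22867.1 / 34248.9 ≈ 0.66767 (5 s.f.)

0.66767


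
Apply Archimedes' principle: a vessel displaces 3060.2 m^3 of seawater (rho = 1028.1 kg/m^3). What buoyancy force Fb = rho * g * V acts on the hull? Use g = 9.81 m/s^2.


Formula: Fb = rho * g * V
Substituting: Fb = 1028.1 * 9.81 * 3060.2
Intermediate: 1028.1 * 9.81 = 10085.661
Result: Fb = 10085.661 * 3060.2 ≈ 30864000 N (5 s.f.)

30864000 N


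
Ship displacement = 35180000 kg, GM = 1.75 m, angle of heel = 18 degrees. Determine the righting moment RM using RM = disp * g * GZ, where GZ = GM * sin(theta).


Formula: GZ = GM * sin(theta); RM = disp * g * GZ
Step 1 — GZ = 1.75 * sin(18°) = 1.75 * 0.309017 = 0.54078 m
Step 2 — RM = 35180000 * 9.81 * 0.54078 ≈ 186630000 N·m (5 s.f.)

186630000 N·m


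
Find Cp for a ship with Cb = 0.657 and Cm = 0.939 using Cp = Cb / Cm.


Formula: Cp = Cb / Cm
Substituting: Cp = 0.657 / 0.939
Result: Cp ≈ 0.69968 (5 s.f.)

0.69968


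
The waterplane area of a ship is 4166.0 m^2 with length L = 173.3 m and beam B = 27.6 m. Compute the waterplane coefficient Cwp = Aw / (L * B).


Formula: Cwp = Aw / (L * B)
Step 1 — L * B = 173.3 * 27.6 = 4783.08 m^2
Step 2 — Cwp = 4166.0 / 4783.08 ≈ 0.87099 (5 s.f.)

0.87099


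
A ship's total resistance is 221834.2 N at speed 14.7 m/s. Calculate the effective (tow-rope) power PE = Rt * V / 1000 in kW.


Formula: PE = Rt * V / 1000 (kW)
Step 1 — PE (W) = 221834.2 * 14.7 = 3260962.74 W
Step 2 — PE (kW) = 3260962.74 / 1000 ≈ 3261.0 kW (5 s.f.)

3261.0 kW


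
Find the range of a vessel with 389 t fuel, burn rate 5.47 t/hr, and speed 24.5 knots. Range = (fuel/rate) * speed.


Formula: endurance = fuel / rate; range = endurance * speed
Step 1 — endurance = 389 / 5.47 = 71.1152 hours
Step 2 — range = 71.1152 * 24.5 ≈ 1742.3 nautical miles (5 s.f.)

1742.3 NM


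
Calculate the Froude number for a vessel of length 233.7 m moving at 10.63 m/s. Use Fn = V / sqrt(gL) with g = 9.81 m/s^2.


Formula: Fn = V / sqrt(g * L)
Step 1 — g * L = 9.81 * 233.7 = 2292.597
Step 2 — sqrt(g * L) = sqrt(2292.597) = 47.881071
Step 3 — Fn = 10.63 / 47.881071 ≈ 0.22201 (5 s.f.)

0.22201


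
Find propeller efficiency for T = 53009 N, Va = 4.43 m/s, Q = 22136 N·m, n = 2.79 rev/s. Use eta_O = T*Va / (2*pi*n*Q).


Formula: eta = T * Va / (2 * pi * n * Q)
Step 1 — numerator = T * Va = 53009 * 4.43 = 234829.87
Step 2 — 2 * pi * n = 2 * pi * 2.79 = 17.530087
Step 3 — denominator = 17.530087 * 22136 = 388046.01
Step 4 — eta = 234829.87 / 388046.01 ≈ 0.60516 (5 s.f.)

0.60516


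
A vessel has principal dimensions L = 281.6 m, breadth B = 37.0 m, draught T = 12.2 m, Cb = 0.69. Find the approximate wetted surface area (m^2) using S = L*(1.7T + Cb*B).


Formula: S = 1.7*L*T + V/T with V = Cb*L*B*T, i.e. S = L * (1.7*T + Cb*B)
Step 1 — 1.7*T = 1.7 * 12.2 = 20.74 m
Step 2 — Cb*B = 0.69 * 37.0 = 25.53 m
Step 3 — 1.7*T + Cb*B = 20.74 + 25.53 = 46.27 m
Step 4 — S = 281.6 * 46.27 ≈ 13030 m^2 (5 s.f.)

13030 m^2


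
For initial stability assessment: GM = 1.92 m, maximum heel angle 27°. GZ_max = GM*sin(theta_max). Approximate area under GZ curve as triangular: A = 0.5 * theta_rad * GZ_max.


Formula: GZ_max = GM * sin(theta); Area = 0.5 * theta_rad * GZ_max
Step 1 — GZ_max = 1.92 * sin(27°) = 1.92 * 0.45399 = 0.871661 m
Step 2 — theta_rad = 27 * pi/180 = 0.471239 rad
Step 3 — Area = 0.5 * 0.471239 * 0.871661 ≈ 0.20538 m·rad (5 s.f.)

0.20538 m·rad


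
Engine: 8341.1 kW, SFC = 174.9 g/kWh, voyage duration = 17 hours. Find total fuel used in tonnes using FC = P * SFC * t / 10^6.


Formula: FC (tonnes) = P * SFC * t / 1,000,000
Step 1 — P * SFC * t = 8341.1 * 174.9 * 17 = 24800592.63 g
Step 2 — FC (tonnes) = 24800592.63 / 1,000,000 ≈ 24.801 tonnes (5 s.f.)

24.801 tonnes


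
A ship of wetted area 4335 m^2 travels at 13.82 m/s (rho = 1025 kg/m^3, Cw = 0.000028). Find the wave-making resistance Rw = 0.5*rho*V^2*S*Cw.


Formula: Rw = 0.5 * rho * V^2 * S * Cw
Step 1 — V^2 = 13.82^2 = 190.9924
Step 2 — 0.5 * rho * V^2 = 0.5 * 1025 * 190.9924 = 97883.605
Step 3 — Rw = 97883.605 * 4335 * 0.000028 ≈ 11881 N (5 s.f.)

11881 N


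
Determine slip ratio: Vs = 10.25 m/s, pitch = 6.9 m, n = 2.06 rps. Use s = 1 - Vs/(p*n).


Formula: s = 1 - Vs / (p * n)
Step 1 — p * n = 6.9 * 2.06 = 14.214
Step 2 — Vs / (p*n) = 10.25 / 14.214 = 0.72112 (6 d.p.)
Step 3 — s = 1 - 0.72112 = 0.27888

0.27888


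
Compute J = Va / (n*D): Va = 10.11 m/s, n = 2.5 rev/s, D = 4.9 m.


Formula: J = Va / (n * D)
Step 1 — n * D = 2.5 * 4.9 = 12.25
Step 2 — J = 10.11 / 12.25 ≈ 0.82531 (5 s.f.)

0.82531


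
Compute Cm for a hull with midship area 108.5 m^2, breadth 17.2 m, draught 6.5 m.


Formula: Cm = Am / (B * T)
Step 1 — B * T = 17.2 * 6.5 = 111.8 m^2
Step 2 — Cm = 108.5 / 111.8 ≈ 0.97048 (5 s.f.)

0.97048


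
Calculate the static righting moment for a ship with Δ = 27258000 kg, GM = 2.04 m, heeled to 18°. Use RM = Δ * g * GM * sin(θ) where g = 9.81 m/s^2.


Formula: GZ = GM * sin(theta); RM = disp * g * GZ
Step 1 — GZ = 2.04 * sin(18°) = 2.04 * 0.309017 = 0.630395 m
Step 2 — RM = 27258000 * 9.81 * 0.630395 ≈ 168570000 N·m (5 s.f.)

168570000 N·m


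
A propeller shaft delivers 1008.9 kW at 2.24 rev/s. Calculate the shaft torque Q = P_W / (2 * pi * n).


Formula: Q = P_W / (2 * pi * n)
Step 1 — P_W = 1008.9 kW * 1000 = 1008900.0 W
Step 2 — 2 * pi * n = 2 * pi * 2.24 = 14.074335
Step 3 — Q = 1008900.0 / 14.074335 ≈ 71684 N·m (5 s.f.)

71684 N·m


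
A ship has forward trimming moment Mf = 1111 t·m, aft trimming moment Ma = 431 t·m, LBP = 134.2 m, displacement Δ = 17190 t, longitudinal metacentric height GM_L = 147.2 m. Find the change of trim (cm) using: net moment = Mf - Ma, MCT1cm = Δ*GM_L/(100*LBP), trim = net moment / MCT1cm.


Formula: net trimming moment = Mf - Ma; MCT1cm = Δ*GM_L/(100*LBP); trim = net moment / MCT1cm
Step 1 — net trimming moment = 1111 - 431 = 680 t·m
Step 2 — MCT1cm = 17190 * 147.2 / (100 * 134.2) = 188.552 t·m/cm
Step 3 — trim = 680 / 188.552 ≈ 3.6064 cm (5 s.f.)

3.6064 cm


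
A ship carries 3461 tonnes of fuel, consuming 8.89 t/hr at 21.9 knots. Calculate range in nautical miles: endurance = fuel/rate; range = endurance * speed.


Formula: endurance = fuel / rate; range = endurance * speed
Step 1 — endurance = 3461 / 8.89 = 389.3138 hours
Step 2 — range = 389.3138 * 21.9 ≈ 8526.0 nautical miles (5 s.f.)

8526.0 NM


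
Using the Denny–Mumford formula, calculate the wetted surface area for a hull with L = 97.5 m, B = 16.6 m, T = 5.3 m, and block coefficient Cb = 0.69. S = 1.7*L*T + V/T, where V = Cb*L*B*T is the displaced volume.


Formula: S = 1.7*L*T + V/T with V = Cb*L*B*T, i.e. S = L * (1.7*T + Cb*B)
Step 1 — 1.7*T = 1.7 * 5.3 = 9.01 m
Step 2 — Cb*B = 0.69 * 16.6 = 11.454 m
Step 3 — 1.7*T + Cb*B = 9.01 + 11.454 = 20.464 m
Step 4 — S = 97.5 * 20.464 ≈ 1995.2 m^2 (5 s.f.)

1995.2 m^2


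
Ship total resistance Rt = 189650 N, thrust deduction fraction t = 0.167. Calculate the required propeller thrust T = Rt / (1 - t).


Formula: T = Rt / (1 - t)
Step 1 — (1 - t) = 1 - 0.167 = 0.833
Step 2 — T = 189650 / 0.833 ≈ 227670 N (5 s.f.)

227670 N


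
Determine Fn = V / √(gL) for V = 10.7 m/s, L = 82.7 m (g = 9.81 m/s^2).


Formula: Fn = V / sqrt(g * L)
Step 1 — g * L = 9.81 * 82.7 = 811.287
Step 2 — sqrt(g * L) = sqrt(811.287) = 28.4831
Step 3 — Fn = 10.7 / 28.4831 ≈ 0.37566 (5 s.f.)

0.37566


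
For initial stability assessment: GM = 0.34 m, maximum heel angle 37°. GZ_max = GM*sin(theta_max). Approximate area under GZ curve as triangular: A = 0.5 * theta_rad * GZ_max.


Formula: GZ_max = GM * sin(theta); Area = 0.5 * theta_rad * GZ_max
Step 1 — GZ_max = 0.34 * sin(37°) = 0.34 * 0.601815 = 0.204617 m
Step 2 — theta_rad = 37 * pi/180 = 0.645772 rad
Step 3 — Area = 0.5 * 0.645772 * 0.204617 ≈ 0.066068 m·rad (5 s.f.)

0.066068 m·rad


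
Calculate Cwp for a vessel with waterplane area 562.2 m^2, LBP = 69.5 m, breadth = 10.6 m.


Formula: Cwp = Aw / (L * B)
Step 1 — L * B = 69.5 * 10.6 = 736.7 m^2
Step 2 — Cwp = 562.2 / 736.7 ≈ 0.76313 (5 s.f.)

0.76313


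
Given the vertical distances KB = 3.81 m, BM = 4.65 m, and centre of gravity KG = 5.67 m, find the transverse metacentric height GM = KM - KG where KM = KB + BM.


Formula: GM = KB + BM - KG
Step 1 — KM = KB + BM = 3.81 + 4.65 = 8.46 m
Step 2 — GM = KM - KG = 8.46 - 5.67 = 2.79 m

2.79 m


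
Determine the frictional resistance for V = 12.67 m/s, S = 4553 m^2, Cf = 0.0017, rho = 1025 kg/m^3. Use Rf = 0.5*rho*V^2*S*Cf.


Formula: Rf = 0.5 * rho * V^2 * S * Cf
Step 1 — V^2 = 12.67^2 = 160.5289
Step 2 — 0.5 * rho * V^2 = 0.5 * 1025 * 160.5289 = 82271.06125
Step 3 — Rf = 82271.06125 * 4553 * 0.0017 ≈ 636790 N (5 s.f.)

636790 N


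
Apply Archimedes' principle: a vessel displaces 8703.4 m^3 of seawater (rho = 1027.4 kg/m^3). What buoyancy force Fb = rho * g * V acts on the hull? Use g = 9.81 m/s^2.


Formula: Fb = rho * g * V
Substituting: Fb = 1027.4 * 9.81 * 8703.4
Intermediate: 1027.4 * 9.81 = 10078.794
Result: Fb = 10078.794 * 8703.4 ≈ 87720000 N (5 s.f.)

87720000 N


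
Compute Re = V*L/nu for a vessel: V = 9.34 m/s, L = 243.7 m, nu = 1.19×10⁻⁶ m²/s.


Formula: Re = V * L / nu
Step 1 — V * L = 9.34 * 243.7 = 2276.158 m^2/s
Step 2 — Re = 2276.158 / 1.19e-6 = 1.91e+09

1.91e+09


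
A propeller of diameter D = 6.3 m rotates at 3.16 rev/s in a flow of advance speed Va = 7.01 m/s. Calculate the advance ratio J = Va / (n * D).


Formula: J = Va / (n * D)
Step 1 — n * D = 3.16 * 6.3 = 19.908
Step 2 — J = 7.01 / 19.908 ≈ 0.35212 (5 s.f.)

0.35212


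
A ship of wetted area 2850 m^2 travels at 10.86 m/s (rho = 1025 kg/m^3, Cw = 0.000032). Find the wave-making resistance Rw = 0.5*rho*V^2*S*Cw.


Formula: Rw = 0.5 * rho * V^2 * S * Cw
Step 1 — V^2 = 10.86^2 = 117.9396
Step 2 — 0.5 * rho * V^2 = 0.5 * 1025 * 117.9396 = 60444.045
Step 3 — Rw = 60444.045 * 2850 * 0.000032 ≈ 5512.5 N (5 s.f.)

5512.5 N


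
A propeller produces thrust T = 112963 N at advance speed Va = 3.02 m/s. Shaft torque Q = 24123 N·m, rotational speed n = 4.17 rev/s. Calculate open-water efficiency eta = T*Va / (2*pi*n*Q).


Formula: eta = T * Va / (2 * pi * n * Q)
Step 1 — numerator = T * Va = 112963 * 3.02 = 341148.26
Step 2 — 2 * pi * n = 2 * pi * 4.17 = 26.200883
Step 3 — denominator = 26.200883 * 24123 = 632043.9
Step 4 — eta = 341148.26 / 632043.9 ≈ 0.53975 (5 s.f.)

0.53975


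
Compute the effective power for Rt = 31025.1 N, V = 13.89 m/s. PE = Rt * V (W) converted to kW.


Formula: PE = Rt * V / 1000 (kW)
Step 1 — PE (W) = 31025.1 * 13.89 = 430938.639 W
Step 2 — PE (kW) = 430938.639 / 1000 ≈ 430.94 kW (5 s.f.)

430.94 kW


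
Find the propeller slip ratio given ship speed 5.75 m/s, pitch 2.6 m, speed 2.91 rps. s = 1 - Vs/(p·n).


Formula: s = 1 - Vs / (p * n)
Step 1 — p * n = 2.6 * 2.91 = 7.566
Step 2 — Vs / (p*n) = 5.75 / 7.566 = 0.759979 (6 d.p.)
Step 3 — s = 1 - 0.759979 = 0.240021

0.240021


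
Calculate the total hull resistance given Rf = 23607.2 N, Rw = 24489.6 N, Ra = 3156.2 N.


Formula: Rt = Rf + Rw + Ra
Substituting: Rt = 23607.2 + 24489.6 + 3156.2
Result: Rt = 51253.0 N

51253.0 N


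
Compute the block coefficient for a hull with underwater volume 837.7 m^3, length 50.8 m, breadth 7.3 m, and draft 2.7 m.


Formula: Cb = V / (L * B * T)
Step 1 — L * B * T = 50.8 * 7.3 * 2.7 = 1001.268 m^3
Step 2 — Cb = 837.7 / 1001.268 ≈ 0.83664 (5 s.f.)

0.83664


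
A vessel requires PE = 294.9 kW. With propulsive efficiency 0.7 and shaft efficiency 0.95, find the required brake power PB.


Formula: PB = PE / (eta_D * eta_S)
Step 1 — combined efficiency = eta_D * eta_S = 0.7 * 0.95 = 0.665
Step 2 — PB = 294.9 / 0.665 ≈ 443.46 kW (5 s.f.)

443.46 kW


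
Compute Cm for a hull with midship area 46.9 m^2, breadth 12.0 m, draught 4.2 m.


Formula: Cm = Am / (B * T)
Step 1 — B * T = 12.0 * 4.2 = 50.4 m^2
Step 2 — Cm = 46.9 / 50.4 ≈ 0.93056 (5 s.f.)

0.93056


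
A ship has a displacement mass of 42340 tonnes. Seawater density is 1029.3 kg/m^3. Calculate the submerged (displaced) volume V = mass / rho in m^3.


Formula: V = mass / rho
Step 1 — convert tonnes to kg: 42340 t * 1000 = 42340000 kg
Step 2 — V = 42340000 / 1029.3 ≈ 41135 m^3 (5 s.f.)

41135 m^3


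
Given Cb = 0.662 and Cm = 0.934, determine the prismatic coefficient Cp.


Formula: Cp = Cb / Cm
Substituting: Cp = 0.662 / 0.934
Result: Cp ≈ 0.70878 (5 s.f.)

0.70878


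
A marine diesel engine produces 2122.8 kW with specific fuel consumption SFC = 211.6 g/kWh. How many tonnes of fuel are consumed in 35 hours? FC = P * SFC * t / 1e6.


Formula: FC (tonnes) = P * SFC * t / 1,000,000
Step 1 — P * SFC * t = 2122.8 * 211.6 * 35 = 15721456.8 g
Step 2 — FC (tonnes) = 15721456.8 / 1,000,000 ≈ 15.721 tonnes (5 s.f.)

15.721 tonnes


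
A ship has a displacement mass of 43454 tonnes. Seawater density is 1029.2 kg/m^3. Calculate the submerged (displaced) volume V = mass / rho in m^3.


Formula: V = mass / rho
Step 1 — convert tonnes to kg: 43454 t * 1000 = 43454000 kg
Step 2 — V = 43454000 / 1029.2 ≈ 42221 m^3 (5 s.f.)

42221 m^3


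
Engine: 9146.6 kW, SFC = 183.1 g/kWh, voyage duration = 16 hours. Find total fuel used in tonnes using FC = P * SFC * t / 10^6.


Formula: FC (tonnes) = P * SFC * t / 1,000,000
Step 1 — P * SFC * t = 9146.6 * 183.1 * 16 = 26795879.36 g
Step 2 — FC (tonnes) = 26795879.36 / 1,000,000 ≈ 26.796 tonnes (5 s.f.)

26.796 tonnes


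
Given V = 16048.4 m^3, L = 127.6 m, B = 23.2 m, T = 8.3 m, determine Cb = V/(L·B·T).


Formula: Cb = V / (L * B * T)
Step 1 — L * B * T = 127.6 * 23.2 * 8.3 = 24570.656 m^3
Step 2 — Cb = 16048.4 / 24570.656 ≈ 0.65315 (5 s.f.)

0.65315


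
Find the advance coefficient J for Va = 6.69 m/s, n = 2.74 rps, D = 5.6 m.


Formula: J = Va / (n * D)
Step 1 — n * D = 2.74 * 5.6 = 15.344
Step 2 — J = 6.69 / 15.344 ≈ 0.43600 (5 s.f.)

0.43600


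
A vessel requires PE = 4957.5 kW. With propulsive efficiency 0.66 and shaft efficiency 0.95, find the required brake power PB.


Formula: PB = PE / (eta_D * eta_S)
Step 1 — combined efficiency = eta_D * eta_S = 0.66 * 0.95 = 0.627
Step 2 — PB = 4957.5 / 0.627 ≈ 7906.7 kW (5 s.f.)

7906.7 kW


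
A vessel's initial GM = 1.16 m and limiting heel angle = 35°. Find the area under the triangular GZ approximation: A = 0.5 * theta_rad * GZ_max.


Formula: GZ_max = GM * sin(theta); Area = 0.5 * theta_rad * GZ_max
Step 1 — GZ_max = 1.16 * sin(35°) = 1.16 * 0.573576 = 0.665348 m
Step 2 — theta_rad = 35 * pi/180 = 0.610865 rad
Step 3 — Area = 0.5 * 0.610865 * 0.665348 ≈ 0.20322 m·rad (5 s.f.)

0.20322 m·rad


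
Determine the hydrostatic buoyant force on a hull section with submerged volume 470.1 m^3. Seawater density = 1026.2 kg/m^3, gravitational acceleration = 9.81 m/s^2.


Formula: Fb = rho * g * V
Substituting: Fb = 1026.2 * 9.81 * 470.1
Intermediate: 1026.2 * 9.81 = 10067.022
Result: Fb = 10067.022 * 470.1 ≈ 4732500 N (5 s.f.)

4732500 N


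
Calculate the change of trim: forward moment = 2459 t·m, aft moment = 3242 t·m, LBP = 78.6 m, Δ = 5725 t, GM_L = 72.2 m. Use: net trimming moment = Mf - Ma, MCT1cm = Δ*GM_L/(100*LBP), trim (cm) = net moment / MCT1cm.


Formula: net trimming moment = Mf - Ma; MCT1cm = Δ*GM_L/(100*LBP); trim = net moment / MCT1cm
Step 1 — net trimming moment = 2459 - 3242 = -783 t·m
Step 2 — MCT1cm = 5725 * 72.2 / (100 * 78.6) = 52.5884 t·m/cm
Step 3 — trim = -783 / 52.5884 ≈ -14.889 cm (5 s.f.)

-14.889 cm


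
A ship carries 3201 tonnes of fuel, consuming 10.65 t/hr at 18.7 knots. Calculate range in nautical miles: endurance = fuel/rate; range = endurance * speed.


Formula: endurance = fuel / rate; range = endurance * speed
Step 1 — endurance = 3201 / 10.65 = 300.5634 hours
Step 2 — range = 300.5634 * 18.7 ≈ 5620.5 nautical miles (5 s.f.)

5620.5 NM


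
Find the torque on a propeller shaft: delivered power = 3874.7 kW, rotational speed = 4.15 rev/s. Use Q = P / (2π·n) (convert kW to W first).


Formula: Q = P_W / (2 * pi * n)
Step 1 — P_W = 3874.7 kW * 1000 = 3874700.0 W
Step 2 — 2 * pi * n = 2 * pi * 4.15 = 26.075219
Step 3 — Q = 3874700.0 / 26.075219 ≈ 148600 N·m (5 s.f.)

148600 N·m


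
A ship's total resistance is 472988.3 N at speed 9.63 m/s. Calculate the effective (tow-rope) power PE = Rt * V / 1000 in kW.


Formula: PE = Rt * V / 1000 (kW)
Step 1 — PE (W) = 472988.3 * 9.63 = 4554877.329 W
Step 2 — PE (kW) = 4554877.329 / 1000 ≈ 4554.9 kW (5 s.f.)

4554.9 kW


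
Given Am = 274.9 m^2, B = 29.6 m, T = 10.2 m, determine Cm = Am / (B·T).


Formula: Cm = Am / (B * T)
Step 1 — B * T = 29.6 * 10.2 = 301.92 m^2
Step 2 — Cm = 274.9 / 301.92 ≈ 0.91051 (5 s.f.)

0.91051


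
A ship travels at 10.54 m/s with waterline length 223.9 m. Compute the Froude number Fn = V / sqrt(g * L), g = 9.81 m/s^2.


Formula: Fn = V / sqrt(g * L)
Step 1 — g * L = 9.81 * 223.9 = 2196.459
Step 2 — sqrt(g * L) = sqrt(2196.459) = 46.866395
Step 3 — Fn = 10.54 / 46.866395 ≈ 0.22489 (5 s.f.)

0.22489


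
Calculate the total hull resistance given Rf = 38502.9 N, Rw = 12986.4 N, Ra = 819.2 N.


Formula: Rt = Rf + Rw + Ra
Substituting: Rt = 38502.9 + 12986.4 + 819.2
Result: Rt = 52308.5 N

52308.5 N


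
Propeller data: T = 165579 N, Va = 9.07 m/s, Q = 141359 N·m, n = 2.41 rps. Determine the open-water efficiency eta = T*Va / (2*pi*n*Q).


Formula: eta = T * Va / (2 * pi * n * Q)
Step 1 — numerator = T * Va = 165579 * 9.07 = 1501801.53
Step 2 — 2 * pi * n = 2 * pi * 2.41 = 15.142477
Step 3 — denominator = 15.142477 * 141359 = 2140525.41
Step 4 — eta = 1501801.53 / 2140525.41 ≈ 0.70160 (5 s.f.)

0.70160


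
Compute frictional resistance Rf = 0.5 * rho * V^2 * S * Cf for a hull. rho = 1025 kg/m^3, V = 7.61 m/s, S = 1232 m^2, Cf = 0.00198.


Formula: Rf = 0.5 * rho * V^2 * S * Cf
Step 1 — V^2 = 7.61^2 = 57.9121
Step 2 — 0.5 * rho * V^2 = 0.5 * 1025 * 57.9121 = 29679.95125
Step 3 — Rf = 29679.95125 * 1232 * 0.00198 ≈ 72400 N (5 s.f.)

72400 N


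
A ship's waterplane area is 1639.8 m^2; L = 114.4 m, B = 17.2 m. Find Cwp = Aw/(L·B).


Formula: Cwp = Aw / (L * B)
Step 1 — L * B = 114.4 * 17.2 = 1967.68 m^2
Step 2 — Cwp = 1639.8 / 1967.68 ≈ 0.83337 (5 s.f.)

0.83337


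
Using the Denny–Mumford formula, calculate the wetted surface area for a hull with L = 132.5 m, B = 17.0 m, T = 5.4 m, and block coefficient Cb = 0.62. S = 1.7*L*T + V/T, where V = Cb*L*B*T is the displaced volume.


Formula: S = 1.7*L*T + V/T with V = Cb*L*B*T, i.e. S = L * (1.7*T + Cb*B)
Step 1 — 1.7*T = 1.7 * 5.4 = 9.18 m
Step 2 — Cb*B = 0.62 * 17.0 = 10.54 m
Step 3 — 1.7*T + Cb*B = 9.18 + 10.54 = 19.72 m
Step 4 — S = 132.5 * 19.72 ≈ 2612.9 m^2 (5 s.f.)

2612.9 m^2


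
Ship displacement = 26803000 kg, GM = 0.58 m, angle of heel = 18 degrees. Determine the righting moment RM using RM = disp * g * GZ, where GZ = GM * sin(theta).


Formula: GZ = GM * sin(theta); RM = disp * g * GZ
Step 1 — GZ = 0.58 * sin(18°) = 0.58 * 0.309017 = 0.17923 m
Step 2 — RM = 26803000 * 9.81 * 0.17923 ≈ 47126000 N·m (5 s.f.)

47126000 N·m


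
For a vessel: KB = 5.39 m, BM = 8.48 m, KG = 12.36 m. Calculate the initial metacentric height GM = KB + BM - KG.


Formula: GM = KB + BM - KG
Step 1 — KM = KB + BM = 5.39 + 8.48 = 13.87 m
Step 2 — GM = KM - KG = 13.87 - 12.36 = 1.51 m

1.51 m


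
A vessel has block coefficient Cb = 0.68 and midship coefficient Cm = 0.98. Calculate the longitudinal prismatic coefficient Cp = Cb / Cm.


Formula: Cp = Cb / Cm
Substituting: Cp = 0.68 / 0.98
Result: Cp ≈ 0.69388 (5 s.f.)

0.69388


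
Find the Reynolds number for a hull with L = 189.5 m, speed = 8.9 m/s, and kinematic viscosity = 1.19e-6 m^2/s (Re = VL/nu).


Formula: Re = V * L / nu
Step 1 — V * L = 8.9 * 189.5 = 1686.55 m^2/s
Step 2 — Re = 1686.55 / 1.19e-6 = 1.42e+09

1.42e+09


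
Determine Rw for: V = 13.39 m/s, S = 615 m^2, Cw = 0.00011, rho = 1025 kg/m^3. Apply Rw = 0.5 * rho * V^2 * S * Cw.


Formula: Rw = 0.5 * rho * V^2 * S * Cw
Step 1 — V^2 = 13.39^2 = 179.2921
Step 2 — 0.5 * rho * V^2 = 0.5 * 1025 * 179.2921 = 91887.20125
Step 3 — Rw = 91887.20125 * 615 * 0.00011 ≈ 6216.2 N (5 s.f.)

6216.2 N


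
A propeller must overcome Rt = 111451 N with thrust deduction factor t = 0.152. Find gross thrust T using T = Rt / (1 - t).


Formula: T = Rt / (1 - t)
Step 1 — (1 - t) = 1 - 0.152 = 0.848
Step 2 — T = 111451 / 0.848 ≈ 131430 N (5 s.f.)

131430 N


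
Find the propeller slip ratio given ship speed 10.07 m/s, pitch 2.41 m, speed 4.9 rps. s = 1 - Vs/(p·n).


Formula: s = 1 - Vs / (p * n)
Step 1 — p * n = 2.41 * 4.9 = 11.809
Step 2 — Vs / (p*n) = 10.07 / 11.809 = 0.852739 (6 d.p.)
Step 3 — s = 1 - 0.852739 = 0.147261

0.147261


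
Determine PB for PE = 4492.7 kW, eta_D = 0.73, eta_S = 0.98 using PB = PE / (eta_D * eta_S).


Formula: PB = PE / (eta_D * eta_S)
Step 1 — combined efficiency = eta_D * eta_S = 0.73 * 0.98 = 0.7154
Step 2 — PB = 4492.7 / 0.7154 ≈ 6280.0 kW (5 s.f.)

6280.0 kW


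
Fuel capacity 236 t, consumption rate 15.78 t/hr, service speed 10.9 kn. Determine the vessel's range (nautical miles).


Formula: endurance = fuel / rate; range = endurance * speed
Step 1 — endurance = 236 / 15.78 = 14.9556 hours
Step 2 — range = 14.9556 * 10.9 ≈ 163.02 nautical miles (5 s.f.)

163.02 NM


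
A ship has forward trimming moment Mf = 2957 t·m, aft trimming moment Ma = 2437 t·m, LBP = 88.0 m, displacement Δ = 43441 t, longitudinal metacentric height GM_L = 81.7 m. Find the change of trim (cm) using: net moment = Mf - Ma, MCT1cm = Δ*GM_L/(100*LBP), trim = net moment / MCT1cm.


Formula: net trimming moment = Mf - Ma; MCT1cm = Δ*GM_L/(100*LBP); trim = net moment / MCT1cm
Step 1 — net trimming moment = 2957 - 2437 = 520 t·m
Step 2 — MCT1cm = 43441 * 81.7 / (100 * 88.0) = 403.3102 t·m/cm
Step 3 — trim = 520 / 403.3102 ≈ 1.2893 cm (5 s.f.)

1.2893 cm


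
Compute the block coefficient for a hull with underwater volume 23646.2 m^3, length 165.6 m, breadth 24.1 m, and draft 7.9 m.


Formula: Cb = V / (L * B * T)
Step 1 — L * B * T = 165.6 * 24.1 * 7.9 = 31528.584 m^3
Step 2 — Cb = 23646.2 / 31528.584 ≈ 0.74999 (5 s.f.)

0.74999


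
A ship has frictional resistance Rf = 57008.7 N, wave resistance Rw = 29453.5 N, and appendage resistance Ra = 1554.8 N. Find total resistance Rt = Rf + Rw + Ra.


Formula: Rt = Rf + Rw + Ra
Substituting: Rt = 57008.7 + 29453.5 + 1554.8
Result: Rt = 88017.0 N

88017.0 N


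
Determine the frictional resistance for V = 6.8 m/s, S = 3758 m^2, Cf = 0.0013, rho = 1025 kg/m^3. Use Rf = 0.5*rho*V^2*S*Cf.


Formula: Rf = 0.5 * rho * V^2 * S * Cf
Step 1 — V^2 = 6.8^2 = 46.24
Step 2 — 0.5 * rho * V^2 = 0.5 * 1025 * 46.24 = 23698.0
Step 3 — Rf = 23698.0 * 3758 * 0.0013 ≈ 115770 N (5 s.f.)

115770 N


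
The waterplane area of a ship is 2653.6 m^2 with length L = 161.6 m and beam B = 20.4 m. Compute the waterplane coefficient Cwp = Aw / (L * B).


Formula: Cwp = Aw / (L * B)
Step 1 — L * B = 161.6 * 20.4 = 3296.64 m^2
Step 2 — Cwp = 2653.6 / 3296.64 ≈ 0.80494 (5 s.f.)

0.80494


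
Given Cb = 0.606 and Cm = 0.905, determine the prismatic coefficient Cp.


Formula: Cp = Cb / Cm
Substituting: Cp = 0.606 / 0.905
Result: Cp ≈ 0.66961 (5 s.f.)

0.66961


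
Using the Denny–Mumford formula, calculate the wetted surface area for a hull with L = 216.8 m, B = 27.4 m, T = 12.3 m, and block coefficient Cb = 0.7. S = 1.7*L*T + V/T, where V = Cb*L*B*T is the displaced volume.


Formula: S = 1.7*L*T + V/T with V = Cb*L*B*T, i.e. S = L * (1.7*T + Cb*B)
Step 1 — 1.7*T = 1.7 * 12.3 = 20.91 m
Step 2 — Cb*B = 0.7 * 27.4 = 19.18 m
Step 3 — 1.7*T + Cb*B = 20.91 + 19.18 = 40.09 m
Step 4 — S = 216.8 * 40.09 ≈ 8691.5 m^2 (5 s.f.)

8691.5 m^2


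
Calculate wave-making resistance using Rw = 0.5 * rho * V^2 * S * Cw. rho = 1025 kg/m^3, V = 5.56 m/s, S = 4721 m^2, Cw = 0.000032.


Formula: Rw = 0.5 * rho * V^2 * S * Cw
Step 1 — V^2 = 5.56^2 = 30.9136
Step 2 — 0.5 * rho * V^2 = 0.5 * 1025 * 30.9136 = 15843.22
Step 3 — Rw = 15843.22 * 4721 * 0.000032 ≈ 2393.5 N (5 s.f.)

2393.5 N


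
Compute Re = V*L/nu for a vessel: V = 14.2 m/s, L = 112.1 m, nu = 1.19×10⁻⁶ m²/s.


Formula: Re = V * L / nu
Step 1 — V * L = 14.2 * 112.1 = 1591.82 m^2/s
Step 2 — Re = 1591.82 / 1.19e-6 = 1.34e+09

1.34e+09


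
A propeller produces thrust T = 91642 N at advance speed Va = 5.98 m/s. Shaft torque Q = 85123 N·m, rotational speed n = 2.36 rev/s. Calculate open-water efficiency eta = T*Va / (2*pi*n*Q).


Formula: eta = T * Va / (2 * pi * n * Q)
Step 1 — numerator = T * Va = 91642 * 5.98 = 548019.16
Step 2 — 2 * pi * n = 2 * pi * 2.36 = 14.828317
Step 3 — denominator = 14.828317 * 85123 = 1262230.83
Step 4 — eta = 548019.16 / 1262230.83 ≈ 0.43417 (5 s.f.)

0.43417


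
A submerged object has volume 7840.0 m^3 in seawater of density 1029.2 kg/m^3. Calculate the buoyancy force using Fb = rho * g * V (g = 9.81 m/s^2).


Formula: Fb = rho * g * V
Substituting: Fb = 1029.2 * 9.81 * 7840.0
Intermediate: 1029.2 * 9.81 = 10096.452
Result: Fb = 10096.452 * 7840.0 ≈ 79156000 N (5 s.f.)

79156000 N


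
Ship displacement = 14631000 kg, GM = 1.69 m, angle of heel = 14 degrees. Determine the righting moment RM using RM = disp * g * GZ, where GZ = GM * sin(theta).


Formula: GZ = GM * sin(theta); RM = disp * g * GZ
Step 1 — GZ = 1.69 * sin(14°) = 1.69 * 0.241922 = 0.408848 m
Step 2 — RM = 14631000 * 9.81 * 0.408848 ≈ 58682000 N·m (5 s.f.)

58682000 N·m


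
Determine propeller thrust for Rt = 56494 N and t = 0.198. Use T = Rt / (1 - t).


Formula: T = Rt / (1 - t)
Step 1 — (1 - t) = 1 - 0.198 = 0.802
Step 2 — T = 56494 / 0.802 ≈ 70441 N (5 s.f.)

70441 N


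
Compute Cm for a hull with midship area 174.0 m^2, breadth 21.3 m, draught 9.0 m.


Formula: Cm = Am / (B * T)
Step 1 — B * T = 21.3 * 9.0 = 191.7 m^2
Step 2 — Cm = 174.0 / 191.7 ≈ 0.90767 (5 s.f.)

0.90767


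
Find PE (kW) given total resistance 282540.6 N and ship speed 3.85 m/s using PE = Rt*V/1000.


Formula: PE = Rt * V / 1000 (kW)
Step 1 — PE (W) = 282540.6 * 3.85 = 1087781.31 W
Step 2 — PE (kW) = 1087781.31 / 1000 ≈ 1087.8 kW (5 s.f.)

1087.8 kW


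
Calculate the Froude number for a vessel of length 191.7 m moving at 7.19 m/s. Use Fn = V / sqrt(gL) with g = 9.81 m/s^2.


Formula: Fn = V / sqrt(g * L)
Step 1 — g * L = 9.81 * 191.7 = 1880.577
Step 2 — sqrt(g * L) = sqrt(1880.577) = 43.36562
Step 3 — Fn = 7.19 / 43.36562 ≈ 0.16580 (5 s.f.)

0.16580


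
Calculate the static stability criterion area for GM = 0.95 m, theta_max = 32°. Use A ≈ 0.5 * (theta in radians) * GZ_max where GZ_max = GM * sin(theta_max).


Formula: GZ_max = GM * sin(theta); Area = 0.5 * theta_rad * GZ_max
Step 1 — GZ_max = 0.95 * sin(32°) = 0.95 * 0.529919 = 0.503423 m
Step 2 — theta_rad = 32 * pi/180 = 0.558505 rad
Step 3 — Area = 0.5 * 0.558505 * 0.503423 ≈ 0.14058 m·rad (5 s.f.)

0.14058 m·rad


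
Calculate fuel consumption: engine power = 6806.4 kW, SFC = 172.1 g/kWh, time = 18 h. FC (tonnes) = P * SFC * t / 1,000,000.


Formula: FC (tonnes) = P * SFC * t / 1,000,000
Step 1 — P * SFC * t = 6806.4 * 172.1 * 18 = 21084865.92 g
Step 2 — FC (tonnes) = 21084865.92 / 1,000,000 ≈ 21.085 tonnes (5 s.f.)

21.085 tonnes


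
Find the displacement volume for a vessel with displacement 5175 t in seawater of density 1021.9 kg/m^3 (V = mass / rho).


Formula: V = mass / rho
Step 1 — convert tonnes to kg: 5175 t * 1000 = 5175000 kg
Step 2 — V = 5175000 / 1021.9 ≈ 5064.1 m^3 (5 s.f.)

5064.1 m^3


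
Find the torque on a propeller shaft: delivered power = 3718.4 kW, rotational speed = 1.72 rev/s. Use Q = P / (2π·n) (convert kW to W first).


Formula: Q = P_W / (2 * pi * n)
Step 1 — P_W = 3718.4 kW * 1000 = 3718400.0 W
Step 2 — 2 * pi * n = 2 * pi * 1.72 = 10.807079
Step 3 — Q = 3718400.0 / 10.807079 ≈ 344070 N·m (5 s.f.)

344070 N·m


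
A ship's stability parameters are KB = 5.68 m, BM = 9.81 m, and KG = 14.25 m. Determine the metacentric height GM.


Formula: GM = KB + BM - KG
Step 1 — KM = KB + BM = 5.68 + 9.81 = 15.49 m
Step 2 — GM = KM - KG = 15.49 - 14.25 = 1.24 m

1.24 m


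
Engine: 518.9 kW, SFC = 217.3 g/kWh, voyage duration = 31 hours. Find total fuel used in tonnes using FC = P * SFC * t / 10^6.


Formula: FC (tonnes) = P * SFC * t / 1,000,000
Step 1 — P * SFC * t = 518.9 * 217.3 * 31 = 3495466.07 g
Step 2 — FC (tonnes) = 3495466.07 / 1,000,000 ≈ 3.4955 tonnes (5 s.f.)

3.4955 tonnes


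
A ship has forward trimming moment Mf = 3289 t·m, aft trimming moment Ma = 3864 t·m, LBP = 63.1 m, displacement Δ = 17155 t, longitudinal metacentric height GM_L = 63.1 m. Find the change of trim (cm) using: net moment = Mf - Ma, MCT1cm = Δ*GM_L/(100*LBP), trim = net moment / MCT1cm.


Formula: net trimming moment = Mf - Ma; MCT1cm = Δ*GM_L/(100*LBP); trim = net moment / MCT1cm
Step 1 — net trimming moment = 3289 - 3864 = -575 t·m
Step 2 — MCT1cm = 17155 * 63.1 / (100 * 63.1) = 171.55 t·m/cm
Step 3 — trim = -575 / 171.55 ≈ -3.3518 cm (5 s.f.)

-3.3518 cm


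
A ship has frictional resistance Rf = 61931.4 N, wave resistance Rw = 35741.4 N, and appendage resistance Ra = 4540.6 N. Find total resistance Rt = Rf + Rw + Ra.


Formula: Rt = Rf + Rw + Ra
Substituting: Rt = 61931.4 + 35741.4 + 4540.6
Result: Rt = 102213.4 N

102213.4 N
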